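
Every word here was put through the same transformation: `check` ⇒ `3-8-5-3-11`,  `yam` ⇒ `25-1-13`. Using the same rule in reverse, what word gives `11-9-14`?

kin

c is letter #3 and maps to 3: an offset of 0. Letters become their 1-indexed alphabet positions: a=1 … z=26.
Reversing it on 11-9-14: 11=k, 9=i, 14=n.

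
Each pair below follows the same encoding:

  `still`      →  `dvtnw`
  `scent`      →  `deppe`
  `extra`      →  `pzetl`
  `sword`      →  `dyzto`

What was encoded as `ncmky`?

A repeating key of period 2 is used — shifts +11, +2 over and over.
Reversing it on ncmky: n−11=c, c−2=a, m−11=b, k−2=i, y−11=n.

cabin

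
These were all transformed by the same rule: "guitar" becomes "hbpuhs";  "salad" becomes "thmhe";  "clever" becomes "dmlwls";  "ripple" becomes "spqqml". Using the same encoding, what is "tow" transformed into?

uvx

Vowels shift forward by 7 and consonants shift forward by 1.
Applying it to tow: t(cons)+1=u, o(vowel)+7=v, w(cons)+1=x.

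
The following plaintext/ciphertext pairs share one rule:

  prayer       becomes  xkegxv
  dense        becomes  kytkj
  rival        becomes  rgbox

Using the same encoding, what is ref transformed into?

lkx

The word is reversed, then every letter is shifted forward by 6.
For ref: reverse → fer; then shift: f+6=l, e+6=k, r+6=x.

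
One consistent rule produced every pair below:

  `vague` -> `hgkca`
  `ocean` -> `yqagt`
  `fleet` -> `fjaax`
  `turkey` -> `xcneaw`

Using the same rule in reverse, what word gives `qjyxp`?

cloth

v(21)→h(7) and a(0)→g(6) fit y≡5x+6 (mod 26); the inverse of 5 mod 26 is 21. Treating letters as 0–25, the rule is x ↦ 5x + 6 (mod 26).
Reversing it on qjyxp: q(16)→21·(16−6)≡2=c; j(9)→21·(9−6)≡11=l; y(24)→21·(24−6)≡14=o; x(23)→21·(23−6)≡19=t; p(15)→21·(15−6)≡7=h (all mod 26).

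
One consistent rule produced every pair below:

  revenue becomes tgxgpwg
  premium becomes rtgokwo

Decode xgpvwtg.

venture

This is a Caesar cipher with shift 2.
Reversing it on xgpvwtg: x−2=v, g−2=e, p−2=n, v−2=t, w−2=u, t−2=r, g−2=e.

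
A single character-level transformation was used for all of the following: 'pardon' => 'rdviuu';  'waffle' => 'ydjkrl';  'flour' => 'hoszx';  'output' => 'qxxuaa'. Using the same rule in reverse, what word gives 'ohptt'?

In pardon: p→r is +2, a→d is +3, r→v is +4, d→i is +5 — the shift increases by 1 each position. The shift increases by 1 at each position, starting from +2: 2, 3, 4, ….
Undoing it on ohptt: o−2=m, h−3=e, p−4=l, t−5=o, t−6=n.

melon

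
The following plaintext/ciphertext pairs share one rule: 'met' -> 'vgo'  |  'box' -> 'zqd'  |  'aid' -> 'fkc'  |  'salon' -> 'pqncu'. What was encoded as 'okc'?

The output letters match the input read backwards, each shifted +2: met reversed is tem. Two steps: reverse the string, then apply a Caesar shift of +2.
Reversing it on okc: shift back: o−2=m, k−2=i, c−2=a → mia; then reverse → aim.

aim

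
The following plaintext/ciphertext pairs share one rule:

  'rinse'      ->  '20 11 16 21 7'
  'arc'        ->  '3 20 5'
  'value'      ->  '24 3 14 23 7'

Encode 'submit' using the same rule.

The number is (letter's place in the alphabet, a=1) + 2.
On submit: s=19→21, u=21→23, b=2→4, m=13→15, i=9→11, t=20→22.

21 23 4 15 11 22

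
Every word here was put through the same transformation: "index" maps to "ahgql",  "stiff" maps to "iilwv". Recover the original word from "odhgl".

ideal

The output letters match the input read backwards, each shifted +3: index reversed is xedni. Two steps: reverse the string, then apply a Caesar shift of +3.
Undoing it on odhgl: shift back: o−3=l, d−3=a, h−3=e, g−3=d, l−3=i → laedi; then reverse → ideal.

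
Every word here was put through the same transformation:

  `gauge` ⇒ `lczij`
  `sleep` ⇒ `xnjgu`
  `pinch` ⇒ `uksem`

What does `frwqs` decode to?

apron

It's a Vigenère-style cipher with numeric key [5,2]: position i shifts by key[i mod 2].
Decoding frwqs: f−5=a, r−2=p, w−5=r, q−2=o, s−5=n.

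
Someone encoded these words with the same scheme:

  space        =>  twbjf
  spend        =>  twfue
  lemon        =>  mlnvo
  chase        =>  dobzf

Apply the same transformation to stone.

tapuf

Shifts by position in space: pos 0: s→t (+1), pos 1: p→w (+7), pos 2: a→b (+1), pos 3: c→j (+7) — repeating every 2. It's a Vigenère-style cipher with numeric key [1,7]: position i shifts by key[i mod 2].
On stone: s+1=t, t+7=a, o+1=p, n+7=u, e+1=f.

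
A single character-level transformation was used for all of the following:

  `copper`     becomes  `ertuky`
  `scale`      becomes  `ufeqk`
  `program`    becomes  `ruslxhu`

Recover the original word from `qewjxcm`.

Each letter shifts forward by (position + 2), i.e. 2, 3, 4, … — the shift grows by one for each successive letter.
Reversing it on qewjxcm: q−2=o, e−3=b, w−4=s, j−5=e, x−6=r, c−7=v, m−8=e.

observe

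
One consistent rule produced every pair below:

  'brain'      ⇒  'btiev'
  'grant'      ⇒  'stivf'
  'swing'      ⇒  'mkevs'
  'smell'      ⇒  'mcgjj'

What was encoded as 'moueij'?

social

Each letter's alphabet position (a=0..z=25) is mapped through 19·x+8 mod 26 — an affine cipher.
Decoding moueij: m(12)→11·(12−8)≡18=s; o(14)→11·(14−8)≡14=o; u(20)→11·(20−8)≡2=c; e(4)→11·(4−8)≡8=i; i(8)→11·(8−8)≡0=a; j(9)→11·(9−8)≡11=l (all mod 26).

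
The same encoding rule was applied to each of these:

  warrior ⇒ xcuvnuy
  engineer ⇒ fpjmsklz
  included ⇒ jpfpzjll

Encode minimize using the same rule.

Each letter shifts forward by (position + 1), i.e. 1, 2, 3, … — the shift grows by one for each successive letter.
Applying it to minimize: m+1=n, i+2=k, n+3=q, i+4=m, m+5=r, i+6=o, z+7=g, e+8=m.

nkqmrogm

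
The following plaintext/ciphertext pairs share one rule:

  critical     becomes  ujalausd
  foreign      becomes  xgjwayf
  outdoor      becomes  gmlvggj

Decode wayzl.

eight

This is a Caesar cipher with shift 18.
Decoding wayzl: w−18=e, a−18=i, y−18=g, z−18=h, l−18=t.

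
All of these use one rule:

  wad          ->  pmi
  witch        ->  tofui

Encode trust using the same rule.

The output letters match the input read backwards, each shifted +12: wad reversed is daw. Two steps: reverse the string, then apply a Caesar shift of +12.
On trust: reverse → tsurt; then shift: t+12=f, s+12=e, u+12=g, r+12=d, t+12=f.

fegdf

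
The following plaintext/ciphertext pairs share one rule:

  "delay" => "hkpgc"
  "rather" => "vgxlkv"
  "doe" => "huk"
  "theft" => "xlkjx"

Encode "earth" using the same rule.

kgvxl

The shift depends on letter class: consonant d→h is +4, but vowel e→k is +6. Vowels shift forward by 6 and consonants shift forward by 4.
On earth: e(vowel)+6=k, a(vowel)+6=g, r(cons)+4=v, t(cons)+4=x, h(cons)+4=l.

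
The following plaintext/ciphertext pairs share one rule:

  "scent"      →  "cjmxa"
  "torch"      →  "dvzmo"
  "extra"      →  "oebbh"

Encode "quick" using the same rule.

Shifts by position in scent: pos 0: s→c (+10), pos 1: c→j (+7), pos 2: e→m (+8), pos 3: n→x (+10), pos 4: t→a (+7) — repeating every 3. The shifts repeat in a cycle of length 3: positions 0,1,… shift by +10, +7, +8, then the pattern repeats.
Applying it to quick: q+10=a, u+7=b, i+8=q, c+10=m, k+7=r.

abqmr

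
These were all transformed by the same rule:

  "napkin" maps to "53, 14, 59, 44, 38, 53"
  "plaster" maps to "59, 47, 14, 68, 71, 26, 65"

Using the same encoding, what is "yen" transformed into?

86, 26, 53

n(#14)→53 and a(#1)→14: differences scale by 3, so n = 3·pos + 11. The formula is n = 3×(alphabet index, a=1) + 11.
On yen: y=25→86, e=5→26, n=14→53.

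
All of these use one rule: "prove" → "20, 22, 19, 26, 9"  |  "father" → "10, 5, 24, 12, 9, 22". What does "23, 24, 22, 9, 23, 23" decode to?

stress

p is letter #16 and maps to 20: an offset of 4. Letters become their 1-based position plus 4 (so a→5, b→6, …).
Undoing it on 23, 24, 22, 9, 23, 23: 23→(23−4)÷1=19=s, 24→(24−4)÷1=20=t, 22→(22−4)÷1=18=r, 9→(9−4)÷1=5=e, 23→(23−4)÷1=19=s, 23→(23−4)÷1=19=s.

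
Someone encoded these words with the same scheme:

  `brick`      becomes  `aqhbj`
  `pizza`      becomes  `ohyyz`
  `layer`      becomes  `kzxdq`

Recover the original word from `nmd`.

Every letter moves 25 places later in the alphabet, wrapping around z→a.
Undoing it on nmd: n−25=o, m−25=n, d−25=e.

one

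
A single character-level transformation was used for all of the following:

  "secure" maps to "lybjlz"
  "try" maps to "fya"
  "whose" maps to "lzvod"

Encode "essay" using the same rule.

Two steps: reverse the string, then apply a Caesar shift of +7.
For essay: reverse → yasse; then shift: y+7=f, a+7=h, s+7=z, s+7=z, e+7=l.

fhzzl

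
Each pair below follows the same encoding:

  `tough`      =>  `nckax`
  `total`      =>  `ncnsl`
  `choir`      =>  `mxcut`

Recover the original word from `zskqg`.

pause

t(19)→n(13) and o(14)→c(2) fit y≡23x+18 (mod 26); the inverse of 23 mod 26 is 17. Treating letters as 0–25, the rule is x ↦ 23x + 18 (mod 26).
Decoding zskqg: z(25)→17·(25−18)≡15=p; s(18)→17·(18−18)≡0=a; k(10)→17·(10−18)≡20=u; q(16)→17·(16−18)≡18=s; g(6)→17·(6−18)≡4=e (all mod 26).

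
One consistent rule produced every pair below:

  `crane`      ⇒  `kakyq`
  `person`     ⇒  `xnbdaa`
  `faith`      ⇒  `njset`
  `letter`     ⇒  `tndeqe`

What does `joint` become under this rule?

rxsyf

In crane: c→k is +8, r→a is +9, a→k is +10, n→y is +11 — the shift increases by 1 each position. The shift increases by 1 at each position, starting from +8: 8, 9, 10, ….
For joint: j+8=r, o+9=x, i+10=s, n+11=y, t+12=f.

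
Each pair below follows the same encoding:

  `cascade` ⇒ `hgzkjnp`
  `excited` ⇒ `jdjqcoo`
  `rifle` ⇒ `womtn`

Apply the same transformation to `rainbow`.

wgpvkyh

Letter i (0-indexed) is shifted by i+5, so successive shifts are 5, 6, 7, ….
For rainbow: r+5=w, a+6=g, i+7=p, n+8=v, b+9=k, o+10=y, w+11=h.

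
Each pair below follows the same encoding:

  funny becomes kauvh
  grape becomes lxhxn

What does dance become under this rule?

In funny: f→k is +5, u→a is +6, n→u is +7, n→v is +8 — the shift increases by 1 each position. Each letter shifts forward by (position + 5), i.e. 5, 6, 7, … — the shift grows by one for each successive letter.
For dance: d+5=i, a+6=g, n+7=u, c+8=k, e+9=n.

igukn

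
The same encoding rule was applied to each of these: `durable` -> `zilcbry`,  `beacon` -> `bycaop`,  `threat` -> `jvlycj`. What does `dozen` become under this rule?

Treating letters as 0–25, the rule is x ↦ 25x + 2 (mod 26).
Applying it to dozen: d(3)→25·3+2≡25=z; o(14)→25·14+2≡14=o; z(25)→25·25+2≡3=d; e(4)→25·4+2≡24=y; n(13)→25·13+2≡15=p (all mod 26).

zodyp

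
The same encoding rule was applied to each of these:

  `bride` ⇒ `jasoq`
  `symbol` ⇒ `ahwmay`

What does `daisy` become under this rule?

ljsdk

Letter i (0-indexed) is shifted by i+8, so successive shifts are 8, 9, 10, ….
On daisy: d+8=l, a+9=j, i+10=s, s+11=d, y+12=k.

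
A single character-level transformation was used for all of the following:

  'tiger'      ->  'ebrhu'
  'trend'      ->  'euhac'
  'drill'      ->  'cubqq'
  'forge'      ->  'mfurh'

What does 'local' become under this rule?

qfxnq

t(19)→e(4) and i(8)→b(1) fit y≡5x+13 (mod 26); the inverse of 5 mod 26 is 21. This is an affine cipher: with a=0,…,z=25, each position x becomes (5x+13) mod 26.
Applying it to local: l(11)→5·11+13≡16=q; o(14)→5·14+13≡5=f; c(2)→5·2+13≡23=x; a(0)→5·0+13≡13=n; l(11)→5·11+13≡16=q (all mod 26).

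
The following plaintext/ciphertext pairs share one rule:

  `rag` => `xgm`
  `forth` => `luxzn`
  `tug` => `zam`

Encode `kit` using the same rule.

qoz

Compare letters: r→x is +6, a→g is +6, g→m is +6 — a constant shift. This is a Caesar cipher with shift 6.
For kit: k+6=q, i+6=o, t+6=z.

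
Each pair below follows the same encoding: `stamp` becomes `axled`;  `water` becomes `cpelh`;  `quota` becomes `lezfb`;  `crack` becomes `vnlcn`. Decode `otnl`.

acid

The output letters match the input read backwards, each shifted +11: stamp reversed is pmats. The word is reversed, then every letter is shifted forward by 11.
Decoding otnl: shift back: o−11=d, t−11=i, n−11=c, l−11=a → dica; then reverse → acid.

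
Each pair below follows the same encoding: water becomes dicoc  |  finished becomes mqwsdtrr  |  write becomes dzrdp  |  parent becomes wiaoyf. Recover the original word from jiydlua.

captain

Each letter shifts forward by (position + 7), i.e. 7, 8, 9, … — the shift grows by one for each successive letter.
Reversing it on jiydlua: j−7=c, i−8=a, y−9=p, d−10=t, l−11=a, u−12=i, a−13=n.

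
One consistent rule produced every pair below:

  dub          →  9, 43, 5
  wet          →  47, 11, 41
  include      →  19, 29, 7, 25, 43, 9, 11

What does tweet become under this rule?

d(#4)→9 and u(#21)→43: differences scale by 2, so n = 2·pos + 1. The formula is n = 2×(alphabet index, a=1) + 1.
For tweet: t=20→41, w=23→47, e=5→11, e=5→11, t=20→41.

41, 47, 11, 11, 41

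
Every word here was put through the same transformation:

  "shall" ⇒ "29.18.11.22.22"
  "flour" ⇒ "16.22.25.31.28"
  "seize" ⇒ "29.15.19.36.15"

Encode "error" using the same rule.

Each letter is replaced by its alphabet position (a=1..z=26) + 10.
For error: e=5→15, r=18→28, r=18→28, o=15→25, r=18→28.

15.28.28.25.28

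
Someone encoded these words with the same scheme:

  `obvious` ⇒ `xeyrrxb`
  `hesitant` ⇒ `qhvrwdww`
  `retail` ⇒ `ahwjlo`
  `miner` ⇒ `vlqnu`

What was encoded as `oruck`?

forth

Shifts by position in obvious: pos 0: o→x (+9), pos 1: b→e (+3), pos 2: v→y (+3), pos 3: i→r (+9), pos 4: o→r (+3), pos 5: u→x (+3) — repeating every 3. It's a Vigenère-style cipher with numeric key [9,3,3]: position i shifts by key[i mod 3].
Decoding oruck: o−9=f, r−3=o, u−3=r, c−9=t, k−3=h.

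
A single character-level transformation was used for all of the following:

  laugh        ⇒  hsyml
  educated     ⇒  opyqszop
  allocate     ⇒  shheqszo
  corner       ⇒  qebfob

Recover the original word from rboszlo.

This is an affine cipher: with a=0,…,z=25, each position x becomes (25x+18) mod 26.
Decoding rboszlo: r(17)→25·(17−18)≡1=b; b(1)→25·(1−18)≡17=r; o(14)→25·(14−18)≡4=e; s(18)→25·(18−18)≡0=a; z(25)→25·(25−18)≡19=t; l(11)→25·(11−18)≡7=h; o(14)→25·(14−18)≡4=e (all mod 26).

breathe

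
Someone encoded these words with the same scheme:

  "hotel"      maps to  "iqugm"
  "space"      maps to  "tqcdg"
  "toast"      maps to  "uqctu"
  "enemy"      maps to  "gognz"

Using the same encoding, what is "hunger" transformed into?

iwohgs

The shift depends on letter class: consonant h→i is +1, but vowel o→q is +2. The rule splits by letter class: vowels +2, consonants +1.
For hunger: h(cons)+1=i, u(vowel)+2=w, n(cons)+1=o, g(cons)+1=h, e(vowel)+2=g, r(cons)+1=s.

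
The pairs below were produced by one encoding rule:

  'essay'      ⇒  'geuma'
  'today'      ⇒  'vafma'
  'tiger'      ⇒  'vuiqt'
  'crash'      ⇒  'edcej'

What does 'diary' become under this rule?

Shifts by position in essay: pos 0: e→g (+2), pos 1: s→e (+12), pos 2: s→u (+2), pos 3: a→m (+12) — repeating every 2. A repeating key of period 2 is used — shifts +2, +12 over and over.
On diary: d+2=f, i+12=u, a+2=c, r+12=d, y+2=a.

fucda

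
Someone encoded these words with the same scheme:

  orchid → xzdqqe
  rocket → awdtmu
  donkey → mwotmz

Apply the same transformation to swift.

bejob

Shifts by position in orchid: pos 0: o→x (+9), pos 1: r→z (+8), pos 2: c→d (+1), pos 3: h→q (+9), pos 4: i→q (+8), pos 5: d→e (+1) — repeating every 3. The shifts repeat in a cycle of length 3: positions 0,1,… shift by +9, +8, +1, then the pattern repeats.
On swift: s+9=b, w+8=e, i+1=j, f+9=o, t+8=b.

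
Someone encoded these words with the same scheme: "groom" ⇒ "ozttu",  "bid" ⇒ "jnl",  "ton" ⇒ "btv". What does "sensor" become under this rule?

ajvatz

Vowels shift forward by 5 and consonants shift forward by 8.
Applying it to sensor: s(cons)+8=a, e(vowel)+5=j, n(cons)+8=v, s(cons)+8=a, o(vowel)+5=t, r(cons)+8=z.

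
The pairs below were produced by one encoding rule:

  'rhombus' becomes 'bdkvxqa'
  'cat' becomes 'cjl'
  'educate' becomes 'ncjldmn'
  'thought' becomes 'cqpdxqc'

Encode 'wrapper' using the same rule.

anyyjaf

Two steps: reverse the string, then apply a Caesar shift of +9.
On wrapper: reverse → repparw; then shift: r+9=a, e+9=n, p+9=y, p+9=y, a+9=j, r+9=a, w+9=f.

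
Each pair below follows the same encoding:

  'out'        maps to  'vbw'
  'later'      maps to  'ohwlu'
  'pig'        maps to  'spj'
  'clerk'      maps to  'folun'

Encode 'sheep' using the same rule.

vklls

The shift depends on letter class: consonant t→w is +3, but vowel o→v is +7. Vowels shift forward by 7 and consonants shift forward by 3.
On sheep: s(cons)+3=v, h(cons)+3=k, e(vowel)+7=l, e(vowel)+7=l, p(cons)+3=s.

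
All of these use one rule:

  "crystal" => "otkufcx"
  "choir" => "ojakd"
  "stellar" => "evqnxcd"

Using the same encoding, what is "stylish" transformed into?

evknuut

Shifts by position in crystal: pos 0: c→o (+12), pos 1: r→t (+2), pos 2: y→k (+12), pos 3: s→u (+2) — repeating every 2. It's a Vigenère-style cipher with numeric key [12,2]: position i shifts by key[i mod 2].
For stylish: s+12=e, t+2=v, y+12=k, l+2=n, i+12=u, s+2=u, h+12=t.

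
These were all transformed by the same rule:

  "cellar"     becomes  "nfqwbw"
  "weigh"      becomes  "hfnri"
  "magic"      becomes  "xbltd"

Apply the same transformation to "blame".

mmfxf

A repeating key of period 3 is used — shifts +11, +1, +5 over and over.
On blame: b+11=m, l+1=m, a+5=f, m+11=x, e+1=f.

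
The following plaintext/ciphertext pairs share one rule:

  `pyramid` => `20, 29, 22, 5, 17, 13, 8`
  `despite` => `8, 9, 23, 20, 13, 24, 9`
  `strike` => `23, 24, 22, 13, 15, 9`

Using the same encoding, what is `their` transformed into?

p is letter #16 and maps to 20: an offset of 4. Each letter is replaced by its alphabet position (a=1..z=26) + 4.
Applying it to their: t=20→24, h=8→12, e=5→9, i=9→13, r=18→22.

24, 12, 9, 13, 22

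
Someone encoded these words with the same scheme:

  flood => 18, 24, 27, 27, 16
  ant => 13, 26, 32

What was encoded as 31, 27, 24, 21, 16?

solid

f is letter #6 and maps to 18: an offset of 12. Letters become their 1-based position plus 12 (so a→13, b→14, …).
Reversing it on 31, 27, 24, 21, 16: 31→(31−12)÷1=19=s, 27→(27−12)÷1=15=o, 24→(24−12)÷1=12=l, 21→(21−12)÷1=9=i, 16→(16−12)÷1=4=d.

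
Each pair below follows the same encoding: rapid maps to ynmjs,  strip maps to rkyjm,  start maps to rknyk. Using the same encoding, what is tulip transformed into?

This is an affine cipher: with a=0,…,z=25, each position x becomes (19x+13) mod 26.
On tulip: t(19)→19·19+13≡10=k; u(20)→19·20+13≡3=d; l(11)→19·11+13≡14=o; i(8)→19·8+13≡9=j; p(15)→19·15+13≡12=m (all mod 26).

kdojm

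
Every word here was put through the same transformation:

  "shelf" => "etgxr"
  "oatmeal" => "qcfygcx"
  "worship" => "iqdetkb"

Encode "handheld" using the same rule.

tczptgxp

The rule splits by letter class: vowels +2, consonants +12.
On handheld: h(cons)+12=t, a(vowel)+2=c, n(cons)+12=z, d(cons)+12=p, h(cons)+12=t, e(vowel)+2=g, l(cons)+12=x, d(cons)+12=p.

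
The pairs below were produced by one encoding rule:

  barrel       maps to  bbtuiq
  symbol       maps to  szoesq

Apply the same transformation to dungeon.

dvpjitt

In barrel: b→b is +0, a→b is +1, r→t is +2, r→u is +3 — the shift increases by 1 each position. Letter i (0-indexed) is shifted by i+0, so successive shifts are 0, 1, 2, ….
For dungeon: d+0=d, u+1=v, n+2=p, g+3=j, e+4=i, o+5=t, n+6=t.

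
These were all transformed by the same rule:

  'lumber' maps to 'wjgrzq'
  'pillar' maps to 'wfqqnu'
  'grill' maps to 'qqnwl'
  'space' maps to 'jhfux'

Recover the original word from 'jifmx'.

shade

The output letters match the input read backwards, each shifted +5: lumber reversed is rebmul. Two steps: reverse the string, then apply a Caesar shift of +5.
Reversing it on jifmx: shift back: j−5=e, i−5=d, f−5=a, m−5=h, x−5=s → edahs; then reverse → shade.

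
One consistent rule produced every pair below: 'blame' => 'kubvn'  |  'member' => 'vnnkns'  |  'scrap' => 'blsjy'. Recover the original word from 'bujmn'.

slide

Shifts by position in blame: pos 0: b→k (+9), pos 1: l→u (+9), pos 2: a→b (+1), pos 3: m→v (+9), pos 4: e→n (+9) — repeating every 3. The shifts repeat in a cycle of length 3: positions 0,1,… shift by +9, +9, +1, then the pattern repeats.
Decoding bujmn: b−9=s, u−9=l, j−1=i, m−9=d, n−9=e.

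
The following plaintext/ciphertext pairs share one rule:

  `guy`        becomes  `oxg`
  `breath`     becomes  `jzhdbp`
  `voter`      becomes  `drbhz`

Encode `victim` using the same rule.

The shift depends on letter class: consonant g→o is +8, but vowel u→x is +3. Vowels shift forward by 3 and consonants shift forward by 8.
Applying it to victim: v(cons)+8=d, i(vowel)+3=l, c(cons)+8=k, t(cons)+8=b, i(vowel)+3=l, m(cons)+8=u.

dlkblu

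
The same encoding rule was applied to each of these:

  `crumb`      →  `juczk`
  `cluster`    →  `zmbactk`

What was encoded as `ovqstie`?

walking

The output letters match the input read backwards, each shifted +8: crumb reversed is bmurc. The word is reversed, then every letter is shifted forward by 8.
Undoing it on ovqstie: shift back: o−8=g, v−8=n, q−8=i, s−8=k, t−8=l, i−8=a, e−8=w → gniklaw; then reverse → walking.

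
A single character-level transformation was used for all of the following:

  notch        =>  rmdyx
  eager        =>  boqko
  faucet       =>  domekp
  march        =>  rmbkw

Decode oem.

Two steps: reverse the string, then apply a Caesar shift of +10.
Reversing it on oem: shift back: o−10=e, e−10=u, m−10=c → euc; then reverse → cue.

cue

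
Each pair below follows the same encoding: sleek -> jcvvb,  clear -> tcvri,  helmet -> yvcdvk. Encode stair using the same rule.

Compare letters: s→j is +17, l→c is +17, e→v is +17 — a constant shift. It's a constant shift of +17 (ROT17).
On stair: s+17=j, t+17=k, a+17=r, i+17=z, r+17=i.

jkrzi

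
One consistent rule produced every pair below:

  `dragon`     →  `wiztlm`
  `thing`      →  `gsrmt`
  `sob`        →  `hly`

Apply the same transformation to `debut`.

wvyfg

Each pair mirrors across the alphabet (d↔w, r↔i, a↔z): positions sum to 25. Each letter is replaced by its mirror in the alphabet: a↔z, b↔y, c↔x, and so on (the Atbash cipher).
Applying it to debut: d↔w, e↔v, b↔y, u↔f, t↔g.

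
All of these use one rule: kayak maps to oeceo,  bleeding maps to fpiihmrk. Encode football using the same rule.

This is a Caesar cipher with shift 4.
For football: f+4=j, o+4=s, o+4=s, t+4=x, b+4=f, a+4=e, l+4=p, l+4=p.

jssxfepp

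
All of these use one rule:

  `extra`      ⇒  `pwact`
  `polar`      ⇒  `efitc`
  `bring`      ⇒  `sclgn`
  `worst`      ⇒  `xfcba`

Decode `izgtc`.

lunar

e(4)→p(15) and x(23)→w(22) fit y≡25x+19 (mod 26); the inverse of 25 mod 26 is 25. This is an affine cipher: with a=0,…,z=25, each position x becomes (25x+19) mod 26.
Reversing it on izgtc: i(8)→25·(8−19)≡11=l; z(25)→25·(25−19)≡20=u; g(6)→25·(6−19)≡13=n; t(19)→25·(19−19)≡0=a; c(2)→25·(2−19)≡17=r (all mod 26).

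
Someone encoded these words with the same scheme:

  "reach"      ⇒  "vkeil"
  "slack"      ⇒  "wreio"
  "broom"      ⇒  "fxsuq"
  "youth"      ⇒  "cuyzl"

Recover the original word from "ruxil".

Shifts by position in reach: pos 0: r→v (+4), pos 1: e→k (+6), pos 2: a→e (+4), pos 3: c→i (+6) — repeating every 2. It's a Vigenère-style cipher with numeric key [4,6]: position i shifts by key[i mod 2].
Undoing it on ruxil: r−4=n, u−6=o, x−4=t, i−6=c, l−4=h.

notch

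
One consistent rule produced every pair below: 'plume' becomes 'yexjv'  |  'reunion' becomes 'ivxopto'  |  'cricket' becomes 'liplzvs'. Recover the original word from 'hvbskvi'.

weather

p(15)→y(24) and l(11)→e(4) fit y≡5x+1 (mod 26); the inverse of 5 mod 26 is 21. Treating letters as 0–25, the rule is x ↦ 5x + 1 (mod 26).
Decoding hvbskvi: h(7)→21·(7−1)≡22=w; v(21)→21·(21−1)≡4=e; b(1)→21·(1−1)≡0=a; s(18)→21·(18−1)≡19=t; k(10)→21·(10−1)≡7=h; v(21)→21·(21−1)≡4=e; i(8)→21·(8−1)≡17=r (all mod 26).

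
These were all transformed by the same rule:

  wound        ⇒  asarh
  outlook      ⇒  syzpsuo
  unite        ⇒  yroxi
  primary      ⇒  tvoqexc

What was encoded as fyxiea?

Shifts by position in wound: pos 0: w→a (+4), pos 1: o→s (+4), pos 2: u→a (+6), pos 3: n→r (+4), pos 4: d→h (+4) — repeating every 3. A repeating key of period 3 is used — shifts +4, +4, +6 over and over.
Undoing it on fyxiea: f−4=b, y−4=u, x−6=r, i−4=e, e−4=a, a−6=u.

bureau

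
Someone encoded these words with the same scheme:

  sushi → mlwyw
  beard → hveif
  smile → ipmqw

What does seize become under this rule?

idmiw

The output letters match the input read backwards, each shifted +4: sushi reversed is ihsus. Two steps: reverse the string, then apply a Caesar shift of +4.
On seize: reverse → ezies; then shift: e+4=i, z+4=d, i+4=m, e+4=i, s+4=w.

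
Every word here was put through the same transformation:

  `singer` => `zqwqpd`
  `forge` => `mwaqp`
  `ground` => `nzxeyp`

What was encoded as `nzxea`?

group

Each letter shifts forward by (position + 7), i.e. 7, 8, 9, … — the shift grows by one for each successive letter.
Undoing it on nzxea: n−7=g, z−8=r, x−9=o, e−10=u, a−11=p.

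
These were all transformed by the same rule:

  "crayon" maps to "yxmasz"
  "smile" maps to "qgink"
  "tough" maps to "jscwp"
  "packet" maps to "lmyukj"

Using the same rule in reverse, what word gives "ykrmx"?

c(2)→y(24) and r(17)→x(23) fit y≡19x+12 (mod 26); the inverse of 19 mod 26 is 11. Each letter's alphabet position (a=0..z=25) is mapped through 19·x+12 mod 26 — an affine cipher.
Undoing it on ykrmx: y(24)→11·(24−12)≡2=c; k(10)→11·(10−12)≡4=e; r(17)→11·(17−12)≡3=d; m(12)→11·(12−12)≡0=a; x(23)→11·(23−12)≡17=r (all mod 26).

cedar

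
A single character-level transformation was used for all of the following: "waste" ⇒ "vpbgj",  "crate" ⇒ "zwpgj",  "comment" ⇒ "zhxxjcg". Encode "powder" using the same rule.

w(22)→v(21) and a(0)→p(15) fit y≡5x+15 (mod 26); the inverse of 5 mod 26 is 21. Each letter's alphabet position (a=0..z=25) is mapped through 5·x+15 mod 26 — an affine cipher.
For powder: p(15)→5·15+15≡12=m; o(14)→5·14+15≡7=h; w(22)→5·22+15≡21=v; d(3)→5·3+15≡4=e; e(4)→5·4+15≡9=j; r(17)→5·17+15≡22=w (all mod 26).

mhvejw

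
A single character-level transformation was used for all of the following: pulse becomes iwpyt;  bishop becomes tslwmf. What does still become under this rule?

ppmxw

The output letters match the input read backwards, each shifted +4: pulse reversed is eslup. Two steps: reverse the string, then apply a Caesar shift of +4.
For still: reverse → llits; then shift: l+4=p, l+4=p, i+4=m, t+4=x, s+4=w.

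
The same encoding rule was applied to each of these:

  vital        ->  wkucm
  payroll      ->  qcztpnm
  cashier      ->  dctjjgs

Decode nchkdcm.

magical

A repeating key of period 2 is used — shifts +1, +2 over and over.
Undoing it on nchkdcm: n−1=m, c−2=a, h−1=g, k−2=i, d−1=c, c−2=a, m−1=l.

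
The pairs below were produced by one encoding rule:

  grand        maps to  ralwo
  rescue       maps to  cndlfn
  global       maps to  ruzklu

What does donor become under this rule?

A repeating key of period 2 is used — shifts +11, +9 over and over.
For donor: d+11=o, o+9=x, n+11=y, o+9=x, r+11=c.

oxyxc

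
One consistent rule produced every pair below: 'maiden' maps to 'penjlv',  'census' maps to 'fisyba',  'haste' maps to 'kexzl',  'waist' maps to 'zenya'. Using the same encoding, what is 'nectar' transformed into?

The shift increases by 1 at each position, starting from +3: 3, 4, 5, ….
On nectar: n+3=q, e+4=i, c+5=h, t+6=z, a+7=h, r+8=z.

qihzhz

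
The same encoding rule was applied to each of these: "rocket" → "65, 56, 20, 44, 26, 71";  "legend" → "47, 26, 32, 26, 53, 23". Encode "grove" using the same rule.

32, 65, 56, 77, 26

r(#18)→65 and o(#15)→56: differences scale by 3, so n = 3·pos + 11. With a=1..z=26, the number is 3·pos + 11.
On grove: g=7→32, r=18→65, o=15→56, v=22→77, e=5→26.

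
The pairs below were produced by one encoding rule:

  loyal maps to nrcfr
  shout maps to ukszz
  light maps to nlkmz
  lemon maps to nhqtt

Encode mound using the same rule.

Each letter shifts forward by (position + 2), i.e. 2, 3, 4, … — the shift grows by one for each successive letter.
For mound: m+2=o, o+3=r, u+4=y, n+5=s, d+6=j.

orysj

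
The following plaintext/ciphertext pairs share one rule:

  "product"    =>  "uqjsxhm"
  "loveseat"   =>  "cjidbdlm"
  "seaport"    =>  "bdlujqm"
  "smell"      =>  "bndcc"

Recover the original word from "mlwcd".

p(15)→u(20) and r(17)→q(16) fit y≡11x+11 (mod 26); the inverse of 11 mod 26 is 19. Each letter's alphabet position (a=0..z=25) is mapped through 11·x+11 mod 26 — an affine cipher.
Undoing it on mlwcd: m(12)→19·(12−11)≡19=t; l(11)→19·(11−11)≡0=a; w(22)→19·(22−11)≡1=b; c(2)→19·(2−11)≡11=l; d(3)→19·(3−11)≡4=e (all mod 26).

table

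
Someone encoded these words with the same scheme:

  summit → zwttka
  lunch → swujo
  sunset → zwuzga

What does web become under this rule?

The rule splits by letter class: vowels +2, consonants +7.
For web: w(cons)+7=d, e(vowel)+2=g, b(cons)+7=i.

dgi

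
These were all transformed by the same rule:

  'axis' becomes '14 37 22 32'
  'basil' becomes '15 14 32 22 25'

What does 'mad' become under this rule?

26 14 17

a is letter #1 and maps to 14: an offset of 13. Each letter is replaced by its alphabet position (a=1..z=26) + 13.
For mad: m=13→26, a=1→14, d=4→17.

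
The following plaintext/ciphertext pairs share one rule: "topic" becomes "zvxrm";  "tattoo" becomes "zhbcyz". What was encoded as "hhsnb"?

baker

Letter i (0-indexed) is shifted by i+6, so successive shifts are 6, 7, 8, ….
Reversing it on hhsnb: h−6=b, h−7=a, s−8=k, n−9=e, b−10=r.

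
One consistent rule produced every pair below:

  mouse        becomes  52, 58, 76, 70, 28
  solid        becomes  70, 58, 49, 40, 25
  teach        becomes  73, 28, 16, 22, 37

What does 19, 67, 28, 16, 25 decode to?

bread

m(#13)→52 and o(#15)→58: differences scale by 3, so n = 3·pos + 13. Each letter becomes 3×(its alphabet position, a=1..z=26) + 13.
Decoding 19, 67, 28, 16, 25: 19→(19−13)÷3=2=b, 67→(67−13)÷3=18=r, 28→(28−13)÷3=5=e, 16→(16−13)÷3=1=a, 25→(25−13)÷3=4=d.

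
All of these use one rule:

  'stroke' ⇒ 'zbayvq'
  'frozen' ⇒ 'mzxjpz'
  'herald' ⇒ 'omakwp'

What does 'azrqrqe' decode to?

trigger

In stroke: s→z is +7, t→b is +8, r→a is +9, o→y is +10 — the shift increases by 1 each position. Letter i (0-indexed) is shifted by i+7, so successive shifts are 7, 8, 9, ….
Decoding azrqrqe: a−7=t, z−8=r, r−9=i, q−10=g, r−11=g, q−12=e, e−13=r.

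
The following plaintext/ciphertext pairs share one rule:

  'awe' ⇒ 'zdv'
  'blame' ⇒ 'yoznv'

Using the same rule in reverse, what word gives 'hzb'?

Each pair mirrors across the alphabet (a↔z, w↔d, e↔v): positions sum to 25. This is the alphabet-reversal cipher (Atbash): a becomes z, b becomes y, etc.
Reversing it on hzb: h↔s, z↔a, b↔y.

say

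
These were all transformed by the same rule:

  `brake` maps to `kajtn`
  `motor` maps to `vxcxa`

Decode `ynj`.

Compare letters: b→k is +9, r→a is +9, a→j is +9 — a constant shift. It's a constant shift of +9 (ROT9).
Undoing it on ynj: y−9=p, n−9=e, j−9=a.

pea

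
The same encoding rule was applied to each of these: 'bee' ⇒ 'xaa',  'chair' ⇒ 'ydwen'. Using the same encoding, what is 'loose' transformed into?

Compare letters: b→x is +22, e→a is +22, e→a is +22 — a constant shift. Every letter moves 22 places later in the alphabet, wrapping around z→a.
For loose: l+22=h, o+22=k, o+22=k, s+22=o, e+22=a.

hkkoa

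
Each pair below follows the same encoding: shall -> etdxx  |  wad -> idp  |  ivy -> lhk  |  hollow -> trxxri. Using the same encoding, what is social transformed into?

eroldx

The shift depends on letter class: consonant s→e is +12, but vowel a→d is +3. The rule splits by letter class: vowels +3, consonants +12.
On social: s(cons)+12=e, o(vowel)+3=r, c(cons)+12=o, i(vowel)+3=l, a(vowel)+3=d, l(cons)+12=x.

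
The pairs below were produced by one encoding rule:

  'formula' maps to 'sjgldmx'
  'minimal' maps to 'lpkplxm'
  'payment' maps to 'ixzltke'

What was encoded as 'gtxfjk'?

f(5)→s(18) and o(14)→j(9) fit y≡25x+23 (mod 26); the inverse of 25 mod 26 is 25. This is an affine cipher: with a=0,…,z=25, each position x becomes (25x+23) mod 26.
Reversing it on gtxfjk: g(6)→25·(6−23)≡17=r; t(19)→25·(19−23)≡4=e; x(23)→25·(23−23)≡0=a; f(5)→25·(5−23)≡18=s; j(9)→25·(9−23)≡14=o; k(10)→25·(10−23)≡13=n (all mod 26).

reason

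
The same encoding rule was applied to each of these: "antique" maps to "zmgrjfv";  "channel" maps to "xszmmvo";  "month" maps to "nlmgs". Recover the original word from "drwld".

This is the alphabet-reversal cipher (Atbash): a becomes z, b becomes y, etc.
Decoding drwld: d↔w, r↔i, w↔d, l↔o, d↔w.

widow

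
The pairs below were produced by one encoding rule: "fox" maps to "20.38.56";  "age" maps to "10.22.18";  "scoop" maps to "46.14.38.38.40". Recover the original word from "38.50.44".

f(#6)→20 and o(#15)→38: differences scale by 2, so n = 2·pos + 8. Each letter becomes 2×(its alphabet position, a=1..z=26) + 8.
Reversing it on 38.50.44: 38→(38−8)÷2=15=o, 50→(50−8)÷2=21=u, 44→(44−8)÷2=18=r.

our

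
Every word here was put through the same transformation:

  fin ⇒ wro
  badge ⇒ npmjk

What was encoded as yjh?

yap

The output letters match the input read backwards, each shifted +9: fin reversed is nif. Two steps: reverse the string, then apply a Caesar shift of +9.
Undoing it on yjh: shift back: y−9=p, j−9=a, h−9=y → pay; then reverse → yap.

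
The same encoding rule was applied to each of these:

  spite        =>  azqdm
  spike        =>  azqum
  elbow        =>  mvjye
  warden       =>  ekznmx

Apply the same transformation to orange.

wbixoo

The shifts repeat in a cycle of length 2: positions 0,1,… shift by +8, +10, then the pattern repeats.
For orange: o+8=w, r+10=b, a+8=i, n+10=x, g+8=o, e+10=o.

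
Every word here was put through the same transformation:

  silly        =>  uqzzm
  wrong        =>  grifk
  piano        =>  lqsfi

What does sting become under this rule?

uxqfk

s(18)→u(20) and i(8)→q(16) fit y≡3x+18 (mod 26); the inverse of 3 mod 26 is 9. Each letter's alphabet position (a=0..z=25) is mapped through 3·x+18 mod 26 — an affine cipher.
On sting: s(18)→3·18+18≡20=u; t(19)→3·19+18≡23=x; i(8)→3·8+18≡16=q; n(13)→3·13+18≡5=f; g(6)→3·6+18≡10=k (all mod 26).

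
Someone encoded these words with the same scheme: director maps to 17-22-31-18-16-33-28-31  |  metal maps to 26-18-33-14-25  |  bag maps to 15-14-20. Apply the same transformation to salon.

d is letter #4 and maps to 17: an offset of 13. Letters become their 1-based position plus 13 (so a→14, b→15, …).
Applying it to salon: s=19→32, a=1→14, l=12→25, o=15→28, n=14→27.

32-14-25-28-27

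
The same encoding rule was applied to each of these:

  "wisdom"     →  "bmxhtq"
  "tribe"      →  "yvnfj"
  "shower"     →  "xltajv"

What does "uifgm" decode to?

peach

Shifts by position in wisdom: pos 0: w→b (+5), pos 1: i→m (+4), pos 2: s→x (+5), pos 3: d→h (+4) — repeating every 2. The shifts repeat in a cycle of length 2: positions 0,1,… shift by +5, +4, then the pattern repeats.
Reversing it on uifgm: u−5=p, i−4=e, f−5=a, g−4=c, m−5=h.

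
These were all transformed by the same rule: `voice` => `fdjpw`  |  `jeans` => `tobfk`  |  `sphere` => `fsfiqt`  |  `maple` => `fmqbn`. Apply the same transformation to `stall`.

The output letters match the input read backwards, each shifted +1: voice reversed is eciov. Two steps: reverse the string, then apply a Caesar shift of +1.
On stall: reverse → llats; then shift: l+1=m, l+1=m, a+1=b, t+1=u, s+1=t.

mmbut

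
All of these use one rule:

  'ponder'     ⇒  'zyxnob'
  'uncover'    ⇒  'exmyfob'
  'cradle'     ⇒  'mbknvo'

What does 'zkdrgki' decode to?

pathway

Compare letters: p→z is +10, o→y is +10, n→x is +10 — a constant shift. Each letter is shifted forward by 10 in the alphabet (a Caesar shift of +10).
Reversing it on zkdrgki: z−10=p, k−10=a, d−10=t, r−10=h, g−10=w, k−10=a, i−10=y.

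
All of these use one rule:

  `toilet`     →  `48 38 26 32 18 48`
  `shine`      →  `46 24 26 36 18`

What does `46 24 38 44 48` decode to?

With a=1..z=26, the number is 2·pos + 8.
Undoing it on 46 24 38 44 48: 46→(46−8)÷2=19=s, 24→(24−8)÷2=8=h, 38→(38−8)÷2=15=o, 44→(44−8)÷2=18=r, 48→(48−8)÷2=20=t.

short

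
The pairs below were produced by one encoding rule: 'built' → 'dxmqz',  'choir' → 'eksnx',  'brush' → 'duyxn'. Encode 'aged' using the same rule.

In built: b→d is +2, u→x is +3, i→m is +4, l→q is +5 — the shift increases by 1 each position. The shift increases by 1 at each position, starting from +2: 2, 3, 4, ….
On aged: a+2=c, g+3=j, e+4=i, d+5=i.

cjii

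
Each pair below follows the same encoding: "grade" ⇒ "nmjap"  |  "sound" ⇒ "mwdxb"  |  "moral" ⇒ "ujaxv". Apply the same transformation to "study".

Read the word backwards and shift each letter +9.
For study: reverse → yduts; then shift: y+9=h, d+9=m, u+9=d, t+9=c, s+9=b.

hmdcb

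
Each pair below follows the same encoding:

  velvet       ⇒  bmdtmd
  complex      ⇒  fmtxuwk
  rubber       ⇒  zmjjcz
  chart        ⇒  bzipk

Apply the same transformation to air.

zqi

Read the word backwards and shift each letter +8.
On air: reverse → ria; then shift: r+8=z, i+8=q, a+8=i.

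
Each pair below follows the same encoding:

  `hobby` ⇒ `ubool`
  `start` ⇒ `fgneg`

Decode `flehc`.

syrup

This is a Caesar cipher with shift 13.
Undoing it on flehc: f−13=s, l−13=y, e−13=r, h−13=u, c−13=p.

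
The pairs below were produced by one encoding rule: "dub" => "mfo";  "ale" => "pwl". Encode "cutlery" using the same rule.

The output letters match the input read backwards, each shifted +11: dub reversed is bud. Two steps: reverse the string, then apply a Caesar shift of +11.
Applying it to cutlery: reverse → yreltuc; then shift: y+11=j, r+11=c, e+11=p, l+11=w, t+11=e, u+11=f, c+11=n.

jcpwefn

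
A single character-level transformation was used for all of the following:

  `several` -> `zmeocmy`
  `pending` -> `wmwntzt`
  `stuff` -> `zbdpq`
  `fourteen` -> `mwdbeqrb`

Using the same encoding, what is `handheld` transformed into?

In several: s→z is +7, e→m is +8, v→e is +9, e→o is +10 — the shift increases by 1 each position. Letter i (0-indexed) is shifted by i+7, so successive shifts are 7, 8, 9, ….
For handheld: h+7=o, a+8=i, n+9=w, d+10=n, h+11=s, e+12=q, l+13=y, d+14=r.

oiwnsqyr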